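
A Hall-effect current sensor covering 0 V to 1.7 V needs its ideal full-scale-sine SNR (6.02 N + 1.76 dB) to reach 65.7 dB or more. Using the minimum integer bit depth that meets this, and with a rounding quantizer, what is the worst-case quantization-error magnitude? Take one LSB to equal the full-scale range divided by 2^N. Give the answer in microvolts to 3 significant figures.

Full-scale range = 1.7 V.
Solving 6.02 N ≥ 65.7 − 1.76: N ≥ 10.621. Round up → N = 11.
LSB = 1.7 V / 2^11 = 0.83008 mV.
Half an LSB is 415 µV.

415 µV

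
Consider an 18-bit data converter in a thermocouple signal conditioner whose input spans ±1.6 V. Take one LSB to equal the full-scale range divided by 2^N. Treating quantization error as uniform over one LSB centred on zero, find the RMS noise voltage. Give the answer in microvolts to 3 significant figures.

3.52 µV

Span: 1.6 V − (-1.6 V) = 3.2 V.
LSB = 3.2 V / 2^18 = 12.207 µV.
RMS of a uniform error over width LSB is LSB/√12 = 3.52 µV.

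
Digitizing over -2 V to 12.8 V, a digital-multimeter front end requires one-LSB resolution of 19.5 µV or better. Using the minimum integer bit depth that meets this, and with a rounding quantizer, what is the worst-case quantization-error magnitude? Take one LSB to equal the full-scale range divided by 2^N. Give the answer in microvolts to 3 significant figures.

7.06 µV

The full-scale span is 12.8 − (-2) = 14.8 V.
Required number of levels: 14.8/19.5 µV = 758970; smallest N with 2^N ≥ that is 20.
One LSB is 14.8 V / 1048576 = 14.114 µV.
|e|_max = LSB/2 = 7.06 µV.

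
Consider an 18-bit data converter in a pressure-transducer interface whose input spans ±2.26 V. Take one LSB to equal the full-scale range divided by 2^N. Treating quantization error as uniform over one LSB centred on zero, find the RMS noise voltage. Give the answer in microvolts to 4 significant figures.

Span: 2.26 V − (-2.26 V) = 4.52 V.
One LSB is 4.52 V / 262144 = 17.2424 µV.
RMS of a uniform error over width LSB is LSB/√12 = 4.977 µV.

4.977 µV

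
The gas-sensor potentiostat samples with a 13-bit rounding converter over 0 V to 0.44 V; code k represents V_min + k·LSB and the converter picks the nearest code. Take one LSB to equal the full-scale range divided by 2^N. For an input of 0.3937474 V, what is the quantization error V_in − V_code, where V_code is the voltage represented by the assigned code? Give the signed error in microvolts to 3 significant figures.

−7.48 µV

Range is 0.44 V. LSB = 0.44 V / 2^13 ≈ 53.71 µV.
(0.3937474 − (0)) / LSB = 0.3937474 × 8192/0.44 = 7330.8607. Nearest integer: k = 7331.
V_code = 0 + (7331/8192) × 0.44 = 0.3937548828 V.
Error = V_in − V_code = 0.3937474 − (0.3937548828) = −7.48 µV.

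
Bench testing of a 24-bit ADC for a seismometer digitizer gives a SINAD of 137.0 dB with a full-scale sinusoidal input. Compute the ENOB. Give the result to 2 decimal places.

Inverting SNR = 6.02 N + 1.76: N_eff = (137.0 − 1.76)/6.02 = 22.4651.

22.47 bits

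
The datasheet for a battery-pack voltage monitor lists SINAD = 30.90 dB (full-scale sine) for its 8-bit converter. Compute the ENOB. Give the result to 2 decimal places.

4.84 bits

Inverting SNR = 6.02 N + 1.76: N_eff = (30.90 − 1.76)/6.02 = 4.8405.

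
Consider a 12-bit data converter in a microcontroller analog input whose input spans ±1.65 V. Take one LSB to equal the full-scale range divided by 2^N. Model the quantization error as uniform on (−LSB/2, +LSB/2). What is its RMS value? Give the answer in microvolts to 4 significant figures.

The full-scale span is 1.65 − (-1.65) = 3.3 V.
LSB = 3.3 V ÷ 2^12 = 3.3/4096 V = 0.805664 mV.
σ_q = LSB/√12 = 0.805664 mV/3.4641 = 232.6 µV.

232.6 µV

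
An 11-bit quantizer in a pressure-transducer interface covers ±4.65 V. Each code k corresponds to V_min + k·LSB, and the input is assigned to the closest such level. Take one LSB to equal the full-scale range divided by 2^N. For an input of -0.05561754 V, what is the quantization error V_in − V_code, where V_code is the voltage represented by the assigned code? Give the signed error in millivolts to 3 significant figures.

−1.13 mV

Span: 4.65 V − (-4.65 V) = 9.3 V. LSB = 9.3 V / 2^11 ≈ 4.541 mV.
Position in LSBs: (-0.05561754 − (-4.65)) × 2048/9.3 = 1011.7522; rounding gives k = 1012.
V_code = -4.65 + (1012/2048) × 9.3 = -0.05449218750 V.
V_in − V_code = -0.05561754 − (-0.05449218750) = −1.13 mV.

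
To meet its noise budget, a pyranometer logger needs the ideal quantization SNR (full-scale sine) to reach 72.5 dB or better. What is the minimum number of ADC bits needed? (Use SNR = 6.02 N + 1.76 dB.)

12 bits

N ≥ (72.5 − 1.76)/6.02 = 11.751 → N_min = 12.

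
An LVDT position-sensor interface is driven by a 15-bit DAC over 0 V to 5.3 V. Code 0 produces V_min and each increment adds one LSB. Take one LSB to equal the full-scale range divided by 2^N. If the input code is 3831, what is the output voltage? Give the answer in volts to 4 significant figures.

0.6196 V

V_FS = 5.3 V. LSB = 5.3 V / 2^15.
V_out = 0 + 3831 × (5.3/32768) V
      = 0 + 0.619638 = 0.619638 V.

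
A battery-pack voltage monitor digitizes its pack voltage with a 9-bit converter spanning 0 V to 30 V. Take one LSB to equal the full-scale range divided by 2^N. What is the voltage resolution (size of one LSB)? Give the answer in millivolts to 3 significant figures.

V_FS = 30 V.
2^9 = 512 levels.
LSB = 30 V ÷ 2^9 = 30/512 V = 58.6 mV.

58.6 mV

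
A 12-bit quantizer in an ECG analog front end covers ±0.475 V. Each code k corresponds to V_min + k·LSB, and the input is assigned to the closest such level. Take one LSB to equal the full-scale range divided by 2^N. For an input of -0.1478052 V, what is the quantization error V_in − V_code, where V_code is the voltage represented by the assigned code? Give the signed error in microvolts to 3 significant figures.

Range = 0.475 − (-0.475) = 0.95 V. LSB = 0.95 V / 2^12 ≈ 231.9 µV.
(V_in − V_min)/LSB = (-0.1478052 − (-0.475)) × 4096/0.95 = 1410.7262 → nearest code k = 1411.
V_code = -0.475 + (1411/4096) × 0.95 = -0.1477416992 V.
e = -0.1478052 − (-0.1477416992) = −63.5 µV.

−63.5 µV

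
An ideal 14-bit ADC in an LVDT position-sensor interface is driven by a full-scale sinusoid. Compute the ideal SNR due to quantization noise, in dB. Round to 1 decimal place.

SNR = 6.02·14 + 1.76 = 86.04 dB.

86.0 dB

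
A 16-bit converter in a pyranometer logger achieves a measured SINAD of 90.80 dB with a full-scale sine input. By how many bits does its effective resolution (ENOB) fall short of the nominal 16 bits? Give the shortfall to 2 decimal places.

1.21 bits

ENOB = (SINAD − 1.76)/6.02 = (90.80 − 1.76)/6.02 = 14.7907 bits.
Lost resolution: 16 − 14.7907 = 1.2093 bits.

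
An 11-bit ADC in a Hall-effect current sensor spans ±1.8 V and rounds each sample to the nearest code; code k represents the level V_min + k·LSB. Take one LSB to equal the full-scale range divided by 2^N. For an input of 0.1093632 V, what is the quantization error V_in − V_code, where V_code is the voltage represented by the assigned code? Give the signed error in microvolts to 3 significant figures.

Range = 1.8 − (-1.8) = 3.6 V. LSB = 3.6 V / 2^11 ≈ 1.758 mV.
(V_in − V_min)/LSB = (0.1093632 − (-1.8)) × 2048/3.6 = 1086.2155 → nearest code k = 1086.
V_code = -1.8 + (1086/2048) × 3.6 = 0.1089843750 V.
V_in − V_code = 0.1093632 − (0.1089843750) = +379 µV.

+379 µV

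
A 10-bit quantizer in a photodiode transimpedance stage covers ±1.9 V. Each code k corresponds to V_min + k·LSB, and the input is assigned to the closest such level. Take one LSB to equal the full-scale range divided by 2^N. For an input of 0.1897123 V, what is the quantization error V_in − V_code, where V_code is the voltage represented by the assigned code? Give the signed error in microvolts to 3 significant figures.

The full-scale span is 1.9 − (-1.9) = 3.8 V. LSB = 3.8 V / 2^10 ≈ 3.711 mV.
Position in LSBs: (0.1897123 − (-1.9)) × 1024/3.8 = 563.1225; rounding gives k = 563.
V_code = -1.9 + (563/1024) × 3.8 = 0.1892578125 V.
e = 0.1897123 − (0.1892578125) = +454 µV.

+454 µV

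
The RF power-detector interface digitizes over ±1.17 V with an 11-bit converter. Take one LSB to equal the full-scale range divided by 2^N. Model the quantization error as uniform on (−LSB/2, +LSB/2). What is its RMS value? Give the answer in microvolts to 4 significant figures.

329.8 µV

Range = 1.17 − (-1.17) = 2.34 V.
LSB = 2.34 V / 2^11 = 1.14258 mV.
RMS of a uniform error over width LSB is LSB/√12 = 329.8 µV.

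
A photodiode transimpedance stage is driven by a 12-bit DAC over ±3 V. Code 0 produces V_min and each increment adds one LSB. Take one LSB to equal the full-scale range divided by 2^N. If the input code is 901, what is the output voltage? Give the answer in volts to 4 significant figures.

Range = 3 − (-3) = 6 V. LSB = 6 V / 2^12.
V_out = V_min + code × LSB = -3 V + 901 × 6 V / 4096
      = -3 V + 1.31982 V = -1.68018 V.

-1.680 V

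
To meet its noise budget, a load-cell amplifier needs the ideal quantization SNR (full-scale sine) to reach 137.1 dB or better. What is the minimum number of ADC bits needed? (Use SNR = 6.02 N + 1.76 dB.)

N ≥ (137.1 − 1.76)/6.02 = 22.482 → N_min = 23.

23 bits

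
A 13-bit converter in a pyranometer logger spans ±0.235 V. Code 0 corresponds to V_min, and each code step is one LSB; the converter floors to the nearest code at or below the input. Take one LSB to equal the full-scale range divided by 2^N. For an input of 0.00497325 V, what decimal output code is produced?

4182

Range = 0.235 − (-0.235) = 0.47 V. LSB = 0.47 V / 2^13 ≈ 57.37 µV.
(V_in − V_min) × 2^13/range = (0.00497325 − (-0.235)) × 8192/0.47 = 4182.683.
Floor → code = 4182.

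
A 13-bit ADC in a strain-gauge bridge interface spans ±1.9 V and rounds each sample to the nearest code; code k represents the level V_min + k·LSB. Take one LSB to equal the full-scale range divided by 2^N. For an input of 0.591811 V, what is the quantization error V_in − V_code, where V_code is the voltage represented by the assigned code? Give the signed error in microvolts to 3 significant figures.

Span: 1.9 V − (-1.9 V) = 3.8 V. LSB = 3.8 V / 2^13 ≈ 463.9 µV.
Position in LSBs: (0.591811 − (-1.9)) × 8192/3.8 = 5371.8199; rounding gives k = 5372.
Reconstructed level: -1.9 + 5372 × 3.8/8192 V = 0.5918945313 V.
e = 0.591811 − (0.5918945313) = −83.5 µV.

−83.5 µV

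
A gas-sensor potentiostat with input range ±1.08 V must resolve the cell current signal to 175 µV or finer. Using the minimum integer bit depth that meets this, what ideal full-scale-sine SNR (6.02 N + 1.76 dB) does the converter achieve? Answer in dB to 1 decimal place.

Span: 1.08 V − (-1.08 V) = 2.16 V.
2.16 V / 175 µV = 12340. Since 2^13 = 8192 and 2^14 = 16384, N = 14.
SNR = 6.02 × 14 + 1.76 = 86.04 dB.

86.0 dB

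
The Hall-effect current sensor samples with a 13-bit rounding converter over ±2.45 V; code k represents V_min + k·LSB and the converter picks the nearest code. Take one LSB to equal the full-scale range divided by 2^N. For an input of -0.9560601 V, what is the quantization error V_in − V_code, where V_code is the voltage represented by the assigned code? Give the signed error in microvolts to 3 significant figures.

Full-scale range = 2.45 V − (-2.45 V) = 4.9 V. LSB = 4.9 V / 2^13 ≈ 0.5981 mV.
Position in LSBs: (-0.9560601 − (-2.45)) × 8192/4.9 = 2497.6236; rounding gives k = 2498.
Reconstructed level: -2.45 + 2498 × 4.9/8192 V = -0.9558349609 V.
e = -0.9560601 − (-0.9558349609) = −225 µV.

−225 µV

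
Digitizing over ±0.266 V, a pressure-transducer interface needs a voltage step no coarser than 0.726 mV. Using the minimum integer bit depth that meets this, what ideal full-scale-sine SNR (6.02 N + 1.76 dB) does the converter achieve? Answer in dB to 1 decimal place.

62.0 dB

Span: 0.266 V − (-0.266 V) = 0.532 V.
Levels needed ≥ 0.532/0.726 mV = 732.8. 2^10 = 1024 suffices, so N_min = 10.
SNR = 6.02 × 10 + 1.76 = 61.96 dB.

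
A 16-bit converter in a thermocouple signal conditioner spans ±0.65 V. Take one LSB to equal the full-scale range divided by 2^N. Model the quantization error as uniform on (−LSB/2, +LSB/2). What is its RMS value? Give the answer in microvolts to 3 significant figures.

The full-scale span is 0.65 − (-0.65) = 1.3 V.
Step size = 1.3/65536 V = 19.836 µV.
RMS of a uniform error over width LSB is LSB/√12 = 5.73 µV.

5.73 µV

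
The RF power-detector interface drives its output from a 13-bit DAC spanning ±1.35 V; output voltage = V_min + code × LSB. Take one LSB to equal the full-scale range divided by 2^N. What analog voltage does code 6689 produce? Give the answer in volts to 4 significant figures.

0.8546 V

Span: 1.35 V − (-1.35 V) = 2.7 V. LSB = 2.7 V / 2^13.
Output = V_min + (6689/8192) × range = -1.35 + 0.816528 × 2.7 V
      = -1.35 + 2.20463 = 0.854626 V.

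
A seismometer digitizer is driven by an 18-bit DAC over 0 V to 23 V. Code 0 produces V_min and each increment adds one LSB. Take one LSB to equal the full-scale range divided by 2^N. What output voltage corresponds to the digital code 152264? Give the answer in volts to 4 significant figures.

Full-scale range = 23 V. LSB = 23 V / 2^18.
Output = V_min + (152264/262144) × range = 0 + 0.580841 × 23 V
      = 0 V + 13.3593 V = 13.3593 V.

13.36 V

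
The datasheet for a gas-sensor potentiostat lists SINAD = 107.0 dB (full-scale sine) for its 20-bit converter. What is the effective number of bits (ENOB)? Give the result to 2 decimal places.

Inverting SNR = 6.02 N + 1.76: N_eff = (107.0 − 1.76)/6.02 = 17.4817.

17.48 bits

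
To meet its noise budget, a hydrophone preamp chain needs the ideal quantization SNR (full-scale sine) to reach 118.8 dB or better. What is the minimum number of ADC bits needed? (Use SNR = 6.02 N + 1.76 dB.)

20 bits

N ≥ (118.8 − 1.76)/6.02 = 19.442 → N_min = 20.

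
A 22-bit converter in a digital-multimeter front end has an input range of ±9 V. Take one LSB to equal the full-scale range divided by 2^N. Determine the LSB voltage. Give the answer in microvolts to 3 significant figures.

4.29 µV

Range = 9 − (-9) = 18 V.
2^22 = 4194304 levels.
One LSB is 18 V / 4194304 = 4.29 µV.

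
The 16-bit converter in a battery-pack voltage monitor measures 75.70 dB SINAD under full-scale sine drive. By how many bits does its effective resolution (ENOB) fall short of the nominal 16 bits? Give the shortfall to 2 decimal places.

ENOB = (SINAD − 1.76)/6.02 = (75.70 − 1.76)/6.02 = 12.2824 bits.
16 − 12.2824 = 3.72 bits below nominal.

3.72 bits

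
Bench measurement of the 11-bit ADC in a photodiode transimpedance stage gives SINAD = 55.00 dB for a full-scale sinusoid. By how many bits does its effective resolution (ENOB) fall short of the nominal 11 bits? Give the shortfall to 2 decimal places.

N_eff = (55.00 − 1.76)/6.02 = 8.8439 bits.
Shortfall = 11 − 8.8439 = 2.1561 bits.

2.16 bits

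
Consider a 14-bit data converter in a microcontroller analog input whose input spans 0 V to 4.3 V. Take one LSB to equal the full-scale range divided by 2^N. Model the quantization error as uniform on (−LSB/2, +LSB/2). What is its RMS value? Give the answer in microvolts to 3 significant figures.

75.8 µV

Range is 4.3 V.
LSB = 4.3 V / 2^14 = 262.45 µV.
For a uniform distribution on [−LSB/2, +LSB/2], V_rms = LSB/√12 = 262.45 µV/3.4641 = 75.8 µV.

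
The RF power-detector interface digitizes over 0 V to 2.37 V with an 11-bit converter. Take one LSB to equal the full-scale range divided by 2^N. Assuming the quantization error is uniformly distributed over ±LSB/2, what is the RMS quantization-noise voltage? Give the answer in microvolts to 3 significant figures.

Range is 2.37 V.
Step size = 2.37/2048 V = 1.1572 mV.
RMS of a uniform error over width LSB is LSB/√12 = 334 µV.

334 µV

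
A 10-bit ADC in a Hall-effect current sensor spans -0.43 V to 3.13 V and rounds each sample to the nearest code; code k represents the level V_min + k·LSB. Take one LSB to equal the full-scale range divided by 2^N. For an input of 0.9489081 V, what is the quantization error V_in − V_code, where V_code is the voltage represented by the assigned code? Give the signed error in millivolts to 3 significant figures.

Full-scale range = 3.13 V − (-0.43 V) = 3.56 V. LSB = 3.56 V / 2^10 ≈ 3.477 mV.
(V_in − V_min)/LSB = (0.9489081 − (-0.43)) × 1024/3.56 = 396.6297 → nearest code k = 397.
V_code = V_min + k × range/2^10 = -0.43 + 397 × 3.56/1024 = 0.9501953125 V.
e = 0.9489081 − (0.9501953125) = −1.29 mV.

−1.29 mV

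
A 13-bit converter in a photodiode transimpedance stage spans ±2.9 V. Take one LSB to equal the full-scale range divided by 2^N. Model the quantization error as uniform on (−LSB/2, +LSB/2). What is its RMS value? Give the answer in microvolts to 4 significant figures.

Span: 2.9 V − (-2.9 V) = 5.8 V.
Step size = 5.8/8192 V = 0.708008 mV.
V_rms = LSB/√12 = 0.708008 mV / √12 = 204.4 µV.

204.4 µV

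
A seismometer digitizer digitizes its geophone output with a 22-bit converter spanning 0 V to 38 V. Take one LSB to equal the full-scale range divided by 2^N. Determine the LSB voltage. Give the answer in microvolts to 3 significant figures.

V_FS = 38 V.
2^22 = 4194304 levels.
LSB = 38 V / 2^22 = 9.06 µV.

9.06 µV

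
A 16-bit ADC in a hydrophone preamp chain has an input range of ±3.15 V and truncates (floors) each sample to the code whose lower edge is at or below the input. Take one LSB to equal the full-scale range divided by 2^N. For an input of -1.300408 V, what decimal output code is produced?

19240

Span: 3.15 V − (-3.15 V) = 6.3 V. LSB = 6.3 V / 2^16 ≈ 96.13 µV.
code = ⌊(V_in − V_min)/LSB⌋ = ⌊(V_in − V_min) × 2^16 / range⌋
     = ⌊(-1.300408 − (-3.15)) × 65536 / 6.3⌋ = ⌊1.849592 × 65536/6.3⌋
     = ⌊19240.454⌋ = 19240.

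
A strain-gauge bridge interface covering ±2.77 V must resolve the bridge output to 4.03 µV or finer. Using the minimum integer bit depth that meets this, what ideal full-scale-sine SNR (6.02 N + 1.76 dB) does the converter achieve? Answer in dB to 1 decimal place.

128.2 dB

Full-scale range = 2.77 V − (-2.77 V) = 5.54 V.
5.54 V / 4.03 µV = 1.375e6. Since 2^20 = 1048576 and 2^21 = 2097152, N = 21.
6.02(21) + 1.76 = 128.18 dB.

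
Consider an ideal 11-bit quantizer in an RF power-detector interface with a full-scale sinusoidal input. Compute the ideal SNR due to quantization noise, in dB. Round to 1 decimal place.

68.0 dB

SNR = 6.02·11 + 1.76 = 67.98 dB.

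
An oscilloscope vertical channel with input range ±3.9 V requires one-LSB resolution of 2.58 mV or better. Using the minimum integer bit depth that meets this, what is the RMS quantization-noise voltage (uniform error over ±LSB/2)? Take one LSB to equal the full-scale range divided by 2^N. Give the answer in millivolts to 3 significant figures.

0.550 mV

Range = 3.9 − (-3.9) = 7.8 V.
Need 2^N ≥ 7.8 V / 2.58 mV = 3023 → N_min = 12.
Step size = 7.8/4096 V = 1.9043 mV.
RMS noise = LSB/√12 = 0.550 mV.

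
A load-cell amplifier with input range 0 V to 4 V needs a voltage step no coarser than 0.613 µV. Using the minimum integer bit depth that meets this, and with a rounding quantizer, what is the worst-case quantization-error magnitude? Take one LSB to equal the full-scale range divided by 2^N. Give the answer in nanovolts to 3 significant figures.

Range is 4 V.
Required number of levels: 4/0.613 µV = 6.5253e6; smallest N with 2^N ≥ that is 23.
LSB = 4 V / 2^23 = 476.84 nV.
|e|_max = LSB/2 = 238 nV.

238 nV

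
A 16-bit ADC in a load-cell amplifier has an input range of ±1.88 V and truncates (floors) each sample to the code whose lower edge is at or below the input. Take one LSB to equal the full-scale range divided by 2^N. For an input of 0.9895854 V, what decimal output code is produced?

50016

Range = 1.88 − (-1.88) = 3.76 V. LSB = 3.76 V / 2^16 ≈ 57.37 µV.
(V_in − V_min) × 2^16/range = (0.9895854 − (-1.88)) × 65536/3.76 = 50016.263.
Floor → code = 50016.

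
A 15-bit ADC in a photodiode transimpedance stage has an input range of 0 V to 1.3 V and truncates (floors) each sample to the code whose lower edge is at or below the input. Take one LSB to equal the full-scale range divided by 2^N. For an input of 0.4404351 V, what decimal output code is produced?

V_FS = 1.3 V. LSB = 1.3 V / 2^15 ≈ 39.67 µV.
V_in − V_min = 0.4404351 − (0) = 0.4404351 V.
Divide by LSB: 0.4404351 × 32768/1.3 = 11101.6749.
Truncating gives code 11101.

11101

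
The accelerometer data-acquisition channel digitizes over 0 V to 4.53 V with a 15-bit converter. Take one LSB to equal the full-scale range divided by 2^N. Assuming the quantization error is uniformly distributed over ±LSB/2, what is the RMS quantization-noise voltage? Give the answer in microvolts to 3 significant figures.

Range is 4.53 V.
LSB = 4.53 V ÷ 2^15 = 4.53/32768 V = 138.24 µV.
σ_q = LSB/√12 = 138.24 µV/3.4641 = 39.9 µV.

39.9 µV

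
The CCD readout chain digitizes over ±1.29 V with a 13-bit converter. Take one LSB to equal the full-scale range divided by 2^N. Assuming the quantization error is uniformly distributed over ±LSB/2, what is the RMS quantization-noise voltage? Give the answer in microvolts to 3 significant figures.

The full-scale span is 1.29 − (-1.29) = 2.58 V.
One LSB is 2.58 V / 8192 = 314.94 µV.
RMS of a uniform error over width LSB is LSB/√12 = 90.9 µV.

90.9 µV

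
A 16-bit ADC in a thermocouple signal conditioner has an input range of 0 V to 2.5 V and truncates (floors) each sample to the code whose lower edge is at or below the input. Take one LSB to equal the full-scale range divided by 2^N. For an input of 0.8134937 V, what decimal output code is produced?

21325

Full-scale range = 2.5 V. LSB = 2.5 V / 2^16 ≈ 38.15 µV.
code = ⌊(V_in − V_min)/LSB⌋ = ⌊(V_in − V_min) × 2^16 / range⌋
     = ⌊(0.8134937 − (0)) × 65536 / 2.5⌋ = ⌊0.8134937 × 65536/2.5⌋
     = ⌊21325.249⌋ = 21325.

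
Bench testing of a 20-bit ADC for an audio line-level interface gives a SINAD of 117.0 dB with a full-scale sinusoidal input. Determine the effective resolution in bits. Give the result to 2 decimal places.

19.14 bits

Inverting SNR = 6.02 N + 1.76: N_eff = (117.0 − 1.76)/6.02 = 19.1429.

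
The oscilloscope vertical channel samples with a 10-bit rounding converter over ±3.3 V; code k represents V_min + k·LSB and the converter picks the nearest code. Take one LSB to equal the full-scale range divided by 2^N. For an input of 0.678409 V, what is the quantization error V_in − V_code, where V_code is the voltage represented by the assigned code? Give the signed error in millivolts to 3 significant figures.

Span: 3.3 V − (-3.3 V) = 6.6 V. LSB = 6.6 V / 2^10 ≈ 6.445 mV.
(V_in − V_min)/LSB = (0.678409 − (-3.3)) × 1024/6.6 = 617.2562 → nearest code k = 617.
V_code = -3.3 + (617/1024) × 6.6 = 0.6767578125 V.
V_in − V_code = 0.678409 − (0.6767578125) = +1.65 mV.

+1.65 mV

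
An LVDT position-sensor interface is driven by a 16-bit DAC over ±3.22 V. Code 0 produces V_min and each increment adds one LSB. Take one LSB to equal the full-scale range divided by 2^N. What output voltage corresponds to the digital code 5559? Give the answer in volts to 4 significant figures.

-2.674 V

The full-scale span is 3.22 − (-3.22) = 6.44 V. LSB = 6.44 V / 2^16.
Output = V_min + (5559/65536) × range = -3.22 + 0.0848236 × 6.44 V
      = -3.22 V + 0.546264 V = -2.67374 V.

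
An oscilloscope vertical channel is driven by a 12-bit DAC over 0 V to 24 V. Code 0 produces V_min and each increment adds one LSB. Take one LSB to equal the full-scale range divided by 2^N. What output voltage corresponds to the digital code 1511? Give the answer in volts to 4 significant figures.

8.854 V

Full-scale range = 24 V. LSB = 24 V / 2^12.
V_out = V_min + code × LSB = 0 V + 1511 × 24 V / 4096
      = 0 V + 8.85352 V = 8.85352 V.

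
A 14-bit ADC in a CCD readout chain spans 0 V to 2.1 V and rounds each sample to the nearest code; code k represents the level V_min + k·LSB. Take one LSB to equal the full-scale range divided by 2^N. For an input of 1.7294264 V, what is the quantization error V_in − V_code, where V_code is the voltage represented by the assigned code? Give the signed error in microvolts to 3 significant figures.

−23.1 µV

Full-scale range = 2.1 V. LSB = 2.1 V / 2^14 ≈ 128.2 µV.
(1.7294264 − (0)) / LSB = 1.7294264 × 16384/2.1 = 13492.8201. Nearest integer: k = 13493.
V_code = V_min + k × range/2^14 = 0 + 13493 × 2.1/16384 = 1.7294494629 V.
V_in − V_code = 1.7294264 − (1.7294494629) = −23.1 µV.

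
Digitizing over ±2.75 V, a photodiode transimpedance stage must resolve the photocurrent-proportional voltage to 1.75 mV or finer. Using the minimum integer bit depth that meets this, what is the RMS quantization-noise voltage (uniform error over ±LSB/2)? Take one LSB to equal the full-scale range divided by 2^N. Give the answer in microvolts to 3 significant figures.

The full-scale span is 2.75 − (-2.75) = 5.5 V.
Levels needed ≥ 5.5/1.75 mV = 3143. 2^12 = 4096 suffices, so N_min = 12.
LSB = 5.5 V / 2^12 = 1.3428 mV.
RMS noise = LSB/√12 = 388 µV.

388 µV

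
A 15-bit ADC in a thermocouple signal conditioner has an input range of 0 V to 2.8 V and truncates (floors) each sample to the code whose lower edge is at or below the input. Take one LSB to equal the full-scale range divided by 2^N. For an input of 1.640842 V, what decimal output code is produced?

19202

V_FS = 2.8 V. LSB = 2.8 V / 2^15 ≈ 85.45 µV.
(V_in − V_min) × 2^15/range = (1.640842 − (0)) × 32768/2.8 = 19202.540.
Floor → code = 19202.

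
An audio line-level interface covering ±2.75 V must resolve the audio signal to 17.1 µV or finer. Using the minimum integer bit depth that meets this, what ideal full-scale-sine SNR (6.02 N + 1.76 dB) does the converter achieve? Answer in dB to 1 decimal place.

Full-scale range = 2.75 V − (-2.75 V) = 5.5 V.
Required number of levels: 5.5/17.1 µV = 321640; smallest N with 2^N ≥ that is 19.
SNR = 6.02 × 19 + 1.76 = 116.14 dB.

116.1 dB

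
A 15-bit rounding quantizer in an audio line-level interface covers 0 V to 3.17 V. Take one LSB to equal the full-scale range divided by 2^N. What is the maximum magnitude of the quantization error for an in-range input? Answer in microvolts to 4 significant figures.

Span = 3.17 V.
One LSB is 3.17 V / 32768 = 96.7407 µV.
A rounding quantizer has |error| ≤ LSB/2 = 48.37 µV.

48.37 µV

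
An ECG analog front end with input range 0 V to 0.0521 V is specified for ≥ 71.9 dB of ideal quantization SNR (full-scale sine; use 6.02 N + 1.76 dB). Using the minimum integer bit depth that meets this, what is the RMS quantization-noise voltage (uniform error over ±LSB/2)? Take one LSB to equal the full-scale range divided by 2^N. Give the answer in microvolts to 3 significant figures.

Full-scale range = 0.0521 V.
Required N = ⌈(71.9 − 1.76)/6.02⌉ = ⌈11.651⌉ = 12.
One LSB is 0.0521 V / 4096 = 12.720 µV.
RMS noise = LSB/√12 = 3.67 µV.

3.67 µV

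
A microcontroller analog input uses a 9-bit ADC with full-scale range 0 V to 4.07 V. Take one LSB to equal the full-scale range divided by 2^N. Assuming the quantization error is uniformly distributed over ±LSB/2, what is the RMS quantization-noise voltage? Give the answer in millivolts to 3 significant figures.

2.29 mV

V_FS = 4.07 V.
LSB = 4.07 V ÷ 2^9 = 4.07/512 V = 7.9492 mV.
RMS of a uniform error over width LSB is LSB/√12 = 2.29 mV.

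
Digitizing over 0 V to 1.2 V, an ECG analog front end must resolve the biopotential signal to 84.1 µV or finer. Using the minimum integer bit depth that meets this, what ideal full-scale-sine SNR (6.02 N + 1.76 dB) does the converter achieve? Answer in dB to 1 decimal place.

V_FS = 1.2 V.
Need 2^N ≥ 1.2 V / 84.1 µV = 14270 → N_min = 14.
SNR = 6.02 × 14 + 1.76 = 86.04 dB.

86.0 dB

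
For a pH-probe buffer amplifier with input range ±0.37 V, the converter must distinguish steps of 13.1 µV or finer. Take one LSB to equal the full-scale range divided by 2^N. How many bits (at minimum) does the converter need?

Full-scale range = 0.37 V − (-0.37 V) = 0.74 V.
Required number of levels: 0.74/13.1 µV = 56489; smallest N with 2^N ≥ that is 16.

16 bits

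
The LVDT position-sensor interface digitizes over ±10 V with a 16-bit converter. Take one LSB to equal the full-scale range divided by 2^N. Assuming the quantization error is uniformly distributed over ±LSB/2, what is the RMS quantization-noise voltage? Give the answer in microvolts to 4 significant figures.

88.10 µV

The full-scale span is 10 − (-10) = 20 V.
LSB = 20 V / 2^16 = 305.176 µV.
RMS of a uniform error over width LSB is LSB/√12 = 88.10 µV.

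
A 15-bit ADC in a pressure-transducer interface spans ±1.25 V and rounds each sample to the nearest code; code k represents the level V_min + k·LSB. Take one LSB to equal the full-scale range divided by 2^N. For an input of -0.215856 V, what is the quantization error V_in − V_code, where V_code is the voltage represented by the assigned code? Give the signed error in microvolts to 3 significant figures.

Range = 1.25 − (-1.25) = 2.5 V. LSB = 2.5 V / 2^15 ≈ 76.29 µV.
(-0.215856 − (-1.25)) / LSB = 1.034144 × 32768/2.5 = 13554.7322. Nearest integer: k = 13555.
Reconstructed level: -1.25 + 13555 × 2.5/32768 V = -0.21583557129 V.
V_in − V_code = -0.215856 − (-0.21583557129) = −20.4 µV.

−20.4 µV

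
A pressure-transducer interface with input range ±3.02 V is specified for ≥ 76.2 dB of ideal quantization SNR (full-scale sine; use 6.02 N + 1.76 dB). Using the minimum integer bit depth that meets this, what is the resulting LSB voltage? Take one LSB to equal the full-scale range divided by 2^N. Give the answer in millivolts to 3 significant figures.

0.737 mV

Full-scale range = 3.02 V − (-3.02 V) = 6.04 V.
Required N = ⌈(76.2 − 1.76)/6.02⌉ = ⌈12.365⌉ = 13.
LSB = 6.04 V ÷ 2^13 = 6.04/8192 V = 0.737 mV.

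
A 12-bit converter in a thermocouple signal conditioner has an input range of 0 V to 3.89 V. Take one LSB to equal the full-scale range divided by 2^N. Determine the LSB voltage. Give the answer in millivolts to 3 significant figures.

Range is 3.89 V.
Number of codes = 2^12 = 4096.
One LSB is 3.89 V / 4096 = 0.950 mV.

0.950 mV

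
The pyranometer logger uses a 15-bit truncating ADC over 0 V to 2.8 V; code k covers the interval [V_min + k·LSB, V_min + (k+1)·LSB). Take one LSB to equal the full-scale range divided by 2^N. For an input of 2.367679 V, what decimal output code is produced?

Range is 2.8 V. LSB = 2.8 V / 2^15 ≈ 85.45 µV.
code = ⌊(V_in − V_min)/LSB⌋ = ⌊(V_in − V_min) × 2^15 / range⌋
     = ⌊(2.367679 − (0)) × 32768 / 2.8⌋ = ⌊2.367679 × 32768/2.8⌋
     = ⌊27708.609⌋ = 27708.

27708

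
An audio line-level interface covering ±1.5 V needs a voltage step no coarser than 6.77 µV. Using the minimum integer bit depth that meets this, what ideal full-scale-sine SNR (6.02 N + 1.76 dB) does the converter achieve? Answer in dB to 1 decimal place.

Range = 1.5 − (-1.5) = 3 V.
Levels needed ≥ 3/6.77 µV = 443100. 2^19 = 524288 suffices, so N_min = 19.
6.02(19) + 1.76 = 116.14 dB.

116.1 dB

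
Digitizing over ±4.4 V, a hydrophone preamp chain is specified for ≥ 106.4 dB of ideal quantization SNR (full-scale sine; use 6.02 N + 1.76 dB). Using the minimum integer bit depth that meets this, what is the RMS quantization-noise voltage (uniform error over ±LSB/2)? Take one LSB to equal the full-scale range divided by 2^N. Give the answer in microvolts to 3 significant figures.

Range = 4.4 − (-4.4) = 8.8 V.
N ≥ (106.4 − 1.76)/6.02 = 17.382 → N_min = 18.
One LSB is 8.8 V / 262144 = 33.569 µV.
RMS noise = LSB/√12 = 9.69 µV.

9.69 µV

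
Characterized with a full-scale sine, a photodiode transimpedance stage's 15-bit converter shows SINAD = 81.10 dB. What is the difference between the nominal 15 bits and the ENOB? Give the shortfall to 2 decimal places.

1.82 bits

N_eff = (81.10 − 1.76)/6.02 = 13.1794 bits.
15 − 13.1794 = 1.82 bits below nominal.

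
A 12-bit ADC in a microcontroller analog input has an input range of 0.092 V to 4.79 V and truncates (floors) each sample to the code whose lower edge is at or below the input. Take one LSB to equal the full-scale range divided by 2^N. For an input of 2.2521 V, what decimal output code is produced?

1883

The full-scale span is 4.79 − (0.092) = 4.698 V. LSB = 4.698 V / 2^12 ≈ 1.147 mV.
V_in − V_min = 2.2521 − (0.092) = 2.1601 V.
Divide by LSB: 2.1601 × 4096/4.698 = 1883.3056.
Truncating gives code 1883.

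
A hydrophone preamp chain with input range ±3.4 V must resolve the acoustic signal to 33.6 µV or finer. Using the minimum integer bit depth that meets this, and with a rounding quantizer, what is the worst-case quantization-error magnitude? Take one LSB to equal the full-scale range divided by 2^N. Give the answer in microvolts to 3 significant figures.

13.0 µV

Range = 3.4 − (-3.4) = 6.8 V.
Required number of levels: 6.8/33.6 µV = 202380; smallest N with 2^N ≥ that is 18.
Step size = 6.8/262144 V = 25.940 µV.
Half an LSB is 13.0 µV.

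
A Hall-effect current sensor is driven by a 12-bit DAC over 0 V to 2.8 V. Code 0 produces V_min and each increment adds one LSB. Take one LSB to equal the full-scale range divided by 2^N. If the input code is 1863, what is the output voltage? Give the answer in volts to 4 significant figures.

Full-scale range = 2.8 V. LSB = 2.8 V / 2^12.
Output = V_min + (1863/4096) × range = 0 + 0.454834 × 2.8 V
      = 0 V + 1.27354 V = 1.27354 V.

1.274 V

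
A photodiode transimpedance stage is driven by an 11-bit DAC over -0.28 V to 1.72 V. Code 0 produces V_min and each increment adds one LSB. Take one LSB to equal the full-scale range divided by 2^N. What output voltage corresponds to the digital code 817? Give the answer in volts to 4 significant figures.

Span: 1.72 V − (-0.28 V) = 2 V. LSB = 2 V / 2^11.
V_out = V_min + code × LSB = -0.28 V + 817 × 2 V / 2048
      = -0.28 + 0.797852 = 0.517852 V.

0.5179 V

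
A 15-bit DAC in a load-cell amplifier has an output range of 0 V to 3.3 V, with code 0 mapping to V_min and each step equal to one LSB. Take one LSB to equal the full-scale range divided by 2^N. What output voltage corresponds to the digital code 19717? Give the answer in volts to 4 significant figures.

Range is 3.3 V. LSB = 3.3 V / 2^15.
V_out = V_min + code × LSB = 0 V + 19717 × 3.3 V / 32768
      = 0 + 1.98566 = 1.98566 V.

1.986 V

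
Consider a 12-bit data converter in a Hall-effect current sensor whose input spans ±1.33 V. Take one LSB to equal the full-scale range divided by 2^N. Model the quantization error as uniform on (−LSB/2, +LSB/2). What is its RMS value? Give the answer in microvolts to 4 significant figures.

187.5 µV

The full-scale span is 1.33 − (-1.33) = 2.66 V.
LSB = 2.66 V ÷ 2^12 = 2.66/4096 V = 0.649414 mV.
σ_q = LSB/√12 = 0.649414 mV/3.4641 = 187.5 µV.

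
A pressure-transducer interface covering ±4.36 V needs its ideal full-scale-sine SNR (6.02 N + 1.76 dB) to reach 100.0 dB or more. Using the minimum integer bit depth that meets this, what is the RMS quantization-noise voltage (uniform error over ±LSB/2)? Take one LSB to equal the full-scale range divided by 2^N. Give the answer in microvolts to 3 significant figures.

Span: 4.36 V − (-4.36 V) = 8.72 V.
6.02 N + 1.76 ≥ 100.0 gives N ≥ 16.319, so the minimum integer is 17.
LSB = 8.72 V ÷ 2^17 = 8.72/131072 V = 66.528 µV.
RMS noise = LSB/√12 = 19.2 µV.

19.2 µV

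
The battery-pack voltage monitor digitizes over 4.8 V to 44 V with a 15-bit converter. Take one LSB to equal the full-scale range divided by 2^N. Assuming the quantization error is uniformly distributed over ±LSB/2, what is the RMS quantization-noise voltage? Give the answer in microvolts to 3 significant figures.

345 µV

Full-scale range = 44 V − (4.8 V) = 39.2 V.
One LSB is 39.2 V / 32768 = 1.1963 mV.
For a uniform distribution on [−LSB/2, +LSB/2], V_rms = LSB/√12 = 1.1963 mV/3.4641 = 345 µV.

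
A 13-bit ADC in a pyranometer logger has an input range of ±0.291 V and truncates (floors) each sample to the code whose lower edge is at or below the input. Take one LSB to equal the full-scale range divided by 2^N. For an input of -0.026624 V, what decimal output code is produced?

Span: 0.291 V − (-0.291 V) = 0.582 V. LSB = 0.582 V / 2^13 ≈ 71.04 µV.
V_in − V_min = -0.026624 − (-0.291) = 0.264376 V.
Divide by LSB: 0.264376 × 8192/0.582 = 3721.2512.
Truncating gives code 3721.

3721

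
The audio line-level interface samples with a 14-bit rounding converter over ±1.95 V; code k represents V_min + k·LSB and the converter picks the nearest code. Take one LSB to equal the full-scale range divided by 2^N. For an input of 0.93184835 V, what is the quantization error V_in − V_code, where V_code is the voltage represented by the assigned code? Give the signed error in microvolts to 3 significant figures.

−66.9 µV

Span: 1.95 V − (-1.95 V) = 3.9 V. LSB = 3.9 V / 2^14 ≈ 238.0 µV.
(V_in − V_min)/LSB = (0.93184835 − (-1.95)) × 16384/3.9 = 12106.7188 → nearest code k = 12107.
V_code = -1.95 + (12107/16384) × 3.9 = 0.93191528320 V.
e = 0.93184835 − (0.93191528320) = −66.9 µV.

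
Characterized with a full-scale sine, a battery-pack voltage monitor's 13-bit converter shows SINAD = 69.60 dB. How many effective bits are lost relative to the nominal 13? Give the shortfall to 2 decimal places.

Effective bits = (69.60 − 1.76)/6.02 = 11.2691.
13 − 11.2691 = 1.73 bits below nominal.

1.73 bits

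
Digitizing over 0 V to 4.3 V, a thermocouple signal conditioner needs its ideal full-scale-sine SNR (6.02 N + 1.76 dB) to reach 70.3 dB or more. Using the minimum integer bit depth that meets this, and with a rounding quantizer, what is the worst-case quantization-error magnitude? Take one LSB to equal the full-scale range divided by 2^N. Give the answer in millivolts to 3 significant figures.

0.525 mV

V_FS = 4.3 V.
N ≥ (70.3 − 1.76)/6.02 = 11.385 → N_min = 12.
LSB = 4.3 V / 2^12 = 1.0498 mV.
Max error for round-to-nearest is LSB/2 = 0.525 mV.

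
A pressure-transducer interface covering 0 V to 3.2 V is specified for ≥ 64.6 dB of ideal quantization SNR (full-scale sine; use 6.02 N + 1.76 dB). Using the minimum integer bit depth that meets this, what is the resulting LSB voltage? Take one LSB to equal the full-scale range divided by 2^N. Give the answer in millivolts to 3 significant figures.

1.56 mV

Span = 3.2 V.
Solving 6.02 N ≥ 64.6 − 1.76: N ≥ 10.439. Round up → N = 11.
One LSB is 3.2 V / 2048 = 1.56 mV.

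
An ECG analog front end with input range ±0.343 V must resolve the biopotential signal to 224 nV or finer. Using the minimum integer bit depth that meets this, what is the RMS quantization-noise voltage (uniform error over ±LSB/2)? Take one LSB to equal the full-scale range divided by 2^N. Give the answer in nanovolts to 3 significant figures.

Full-scale range = 0.343 V − (-0.343 V) = 0.686 V.
Need 2^N ≥ 0.686 V / 224 nV = 3.062e6 → N_min = 22.
One LSB is 0.686 V / 4194304 = 163.56 nV.
RMS noise = LSB/√12 = 47.2 nV.

47.2 nV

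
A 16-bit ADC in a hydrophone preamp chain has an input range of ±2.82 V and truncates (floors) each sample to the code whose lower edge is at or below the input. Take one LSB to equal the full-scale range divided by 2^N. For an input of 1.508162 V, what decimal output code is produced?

50292

Full-scale range = 2.82 V − (-2.82 V) = 5.64 V. LSB = 5.64 V / 2^16 ≈ 86.06 µV.
(V_in − V_min) × 2^16/range = (1.508162 − (-2.82)) × 65536/5.64 = 50292.629.
Floor → code = 50292.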